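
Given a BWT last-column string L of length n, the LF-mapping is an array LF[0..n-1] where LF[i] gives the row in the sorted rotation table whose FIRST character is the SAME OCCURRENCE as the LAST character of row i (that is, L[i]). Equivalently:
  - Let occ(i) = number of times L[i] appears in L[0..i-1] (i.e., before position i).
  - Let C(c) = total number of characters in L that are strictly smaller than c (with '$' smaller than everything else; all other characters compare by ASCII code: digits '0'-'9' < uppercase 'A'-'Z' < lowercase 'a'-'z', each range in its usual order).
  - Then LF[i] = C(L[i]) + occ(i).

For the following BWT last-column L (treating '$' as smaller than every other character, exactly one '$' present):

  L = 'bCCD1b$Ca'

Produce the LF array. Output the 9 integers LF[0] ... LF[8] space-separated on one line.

Char counts: '$':1, '1':1, 'C':3, 'D':1, 'a':1, 'b':2
C (first-col start): C('$')=0, C('1')=1, C('C')=2, C('D')=5, C('a')=6, C('b')=7
L[0]='b': occ=0, LF[0]=C('b')+0=7+0=7
L[1]='C': occ=0, LF[1]=C('C')+0=2+0=2
L[2]='C': occ=1, LF[2]=C('C')+1=2+1=3
L[3]='D': occ=0, LF[3]=C('D')+0=5+0=5
L[4]='1': occ=0, LF[4]=C('1')+0=1+0=1
L[5]='b': occ=1, LF[5]=C('b')+1=7+1=8
L[6]='$': occ=0, LF[6]=C('$')+0=0+0=0
L[7]='C': occ=2, LF[7]=C('C')+2=2+2=4
L[8]='a': occ=0, LF[8]=C('a')+0=6+0=6

Answer: 7 2 3 5 1 8 0 4 6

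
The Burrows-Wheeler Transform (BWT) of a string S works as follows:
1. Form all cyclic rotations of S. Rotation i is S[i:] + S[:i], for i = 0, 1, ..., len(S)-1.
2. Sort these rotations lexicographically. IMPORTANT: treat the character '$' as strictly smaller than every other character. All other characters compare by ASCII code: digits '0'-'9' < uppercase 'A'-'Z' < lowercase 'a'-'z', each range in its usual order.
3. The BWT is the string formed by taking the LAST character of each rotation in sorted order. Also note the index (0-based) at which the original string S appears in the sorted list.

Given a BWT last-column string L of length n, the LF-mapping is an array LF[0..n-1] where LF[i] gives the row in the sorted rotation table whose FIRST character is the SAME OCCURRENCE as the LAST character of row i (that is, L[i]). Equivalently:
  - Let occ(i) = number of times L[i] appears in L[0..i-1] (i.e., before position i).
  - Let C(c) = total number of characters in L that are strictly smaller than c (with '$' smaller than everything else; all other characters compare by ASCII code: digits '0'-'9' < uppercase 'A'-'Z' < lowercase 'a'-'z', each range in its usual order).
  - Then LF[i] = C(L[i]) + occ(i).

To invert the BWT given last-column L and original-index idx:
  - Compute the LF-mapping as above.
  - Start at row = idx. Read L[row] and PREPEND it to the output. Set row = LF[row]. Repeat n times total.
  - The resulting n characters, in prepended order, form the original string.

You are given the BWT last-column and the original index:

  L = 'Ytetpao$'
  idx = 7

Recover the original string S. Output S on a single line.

Answer: teapotY$

Derivation:
LF mapping: 1 6 3 7 5 2 4 0
Walk LF starting at row 7, prepending L[row]:
  step 1: row=7, L[7]='$', prepend. Next row=LF[7]=0
  step 2: row=0, L[0]='Y', prepend. Next row=LF[0]=1
  step 3: row=1, L[1]='t', prepend. Next row=LF[1]=6
  step 4: row=6, L[6]='o', prepend. Next row=LF[6]=4
  step 5: row=4, L[4]='p', prepend. Next row=LF[4]=5
  step 6: row=5, L[5]='a', prepend. Next row=LF[5]=2
  step 7: row=2, L[2]='e', prepend. Next row=LF[2]=3
  step 8: row=3, L[3]='t', prepend. Next row=LF[3]=7
Reversed output: teapotY$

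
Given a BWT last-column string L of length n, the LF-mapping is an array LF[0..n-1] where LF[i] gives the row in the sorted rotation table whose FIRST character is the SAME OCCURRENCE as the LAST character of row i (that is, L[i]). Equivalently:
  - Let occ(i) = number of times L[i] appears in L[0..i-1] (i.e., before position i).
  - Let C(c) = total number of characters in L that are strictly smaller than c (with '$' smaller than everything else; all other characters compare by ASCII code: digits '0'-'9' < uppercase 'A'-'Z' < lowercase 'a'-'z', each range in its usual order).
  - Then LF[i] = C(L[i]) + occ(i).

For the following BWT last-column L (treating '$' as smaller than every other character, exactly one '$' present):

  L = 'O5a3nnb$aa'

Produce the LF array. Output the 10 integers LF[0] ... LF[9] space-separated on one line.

Answer: 3 2 4 1 8 9 7 0 5 6

Derivation:
Char counts: '$':1, '3':1, '5':1, 'O':1, 'a':3, 'b':1, 'n':2
C (first-col start): C('$')=0, C('3')=1, C('5')=2, C('O')=3, C('a')=4, C('b')=7, C('n')=8
L[0]='O': occ=0, LF[0]=C('O')+0=3+0=3
L[1]='5': occ=0, LF[1]=C('5')+0=2+0=2
L[2]='a': occ=0, LF[2]=C('a')+0=4+0=4
L[3]='3': occ=0, LF[3]=C('3')+0=1+0=1
L[4]='n': occ=0, LF[4]=C('n')+0=8+0=8
L[5]='n': occ=1, LF[5]=C('n')+1=8+1=9
L[6]='b': occ=0, LF[6]=C('b')+0=7+0=7
L[7]='$': occ=0, LF[7]=C('$')+0=0+0=0
L[8]='a': occ=1, LF[8]=C('a')+1=4+1=5
L[9]='a': occ=2, LF[9]=C('a')+2=4+2=6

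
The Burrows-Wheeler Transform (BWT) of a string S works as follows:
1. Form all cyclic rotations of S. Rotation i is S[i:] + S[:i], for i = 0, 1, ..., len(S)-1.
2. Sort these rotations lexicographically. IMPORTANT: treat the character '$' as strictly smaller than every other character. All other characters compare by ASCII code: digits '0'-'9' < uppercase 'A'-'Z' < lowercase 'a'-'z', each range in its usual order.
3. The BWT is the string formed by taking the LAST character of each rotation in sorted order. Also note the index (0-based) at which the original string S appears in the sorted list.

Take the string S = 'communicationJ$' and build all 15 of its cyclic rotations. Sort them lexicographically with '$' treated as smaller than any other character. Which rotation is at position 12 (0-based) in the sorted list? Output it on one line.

Answer: onJ$communicati

Derivation:
All 15 rotations (rotation i = S[i:]+S[:i]):
  rot[0] = communicationJ$
  rot[1] = ommunicationJ$c
  rot[2] = mmunicationJ$co
  rot[3] = municationJ$com
  rot[4] = unicationJ$comm
  rot[5] = nicationJ$commu
  rot[6] = icationJ$commun
  rot[7] = cationJ$communi
  rot[8] = ationJ$communic
  rot[9] = tionJ$communica
  rot[10] = ionJ$communicat
  rot[11] = onJ$communicati
  rot[12] = nJ$communicatio
  rot[13] = J$communication
  rot[14] = $communicationJ
Sorted (with $ < everything):
  sorted[0] = $communicationJ
  sorted[1] = J$communication
  sorted[2] = ationJ$communic
  sorted[3] = cationJ$communi
  sorted[4] = communicationJ$
  sorted[5] = icationJ$commun
  sorted[6] = ionJ$communicat
  sorted[7] = mmunicationJ$co
  sorted[8] = municationJ$com
  sorted[9] = nJ$communicatio
  sorted[10] = nicationJ$commu
  sorted[11] = ommunicationJ$c
  sorted[12] = onJ$communicati
  sorted[13] = tionJ$communica
  sorted[14] = unicationJ$comm
sorted[12] = onJ$communicati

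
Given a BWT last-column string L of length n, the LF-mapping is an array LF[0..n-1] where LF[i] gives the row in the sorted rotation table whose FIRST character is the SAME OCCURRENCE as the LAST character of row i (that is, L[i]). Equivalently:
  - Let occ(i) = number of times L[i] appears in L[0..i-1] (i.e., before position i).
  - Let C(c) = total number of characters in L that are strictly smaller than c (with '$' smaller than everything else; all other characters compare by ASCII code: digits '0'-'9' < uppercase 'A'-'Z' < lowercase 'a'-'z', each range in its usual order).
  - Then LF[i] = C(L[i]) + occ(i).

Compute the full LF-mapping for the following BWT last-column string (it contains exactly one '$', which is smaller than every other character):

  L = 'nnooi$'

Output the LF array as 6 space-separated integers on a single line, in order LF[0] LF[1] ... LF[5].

Answer: 2 3 4 5 1 0

Derivation:
Char counts: '$':1, 'i':1, 'n':2, 'o':2
C (first-col start): C('$')=0, C('i')=1, C('n')=2, C('o')=4
L[0]='n': occ=0, LF[0]=C('n')+0=2+0=2
L[1]='n': occ=1, LF[1]=C('n')+1=2+1=3
L[2]='o': occ=0, LF[2]=C('o')+0=4+0=4
L[3]='o': occ=1, LF[3]=C('o')+1=4+1=5
L[4]='i': occ=0, LF[4]=C('i')+0=1+0=1
L[5]='$': occ=0, LF[5]=C('$')+0=0+0=0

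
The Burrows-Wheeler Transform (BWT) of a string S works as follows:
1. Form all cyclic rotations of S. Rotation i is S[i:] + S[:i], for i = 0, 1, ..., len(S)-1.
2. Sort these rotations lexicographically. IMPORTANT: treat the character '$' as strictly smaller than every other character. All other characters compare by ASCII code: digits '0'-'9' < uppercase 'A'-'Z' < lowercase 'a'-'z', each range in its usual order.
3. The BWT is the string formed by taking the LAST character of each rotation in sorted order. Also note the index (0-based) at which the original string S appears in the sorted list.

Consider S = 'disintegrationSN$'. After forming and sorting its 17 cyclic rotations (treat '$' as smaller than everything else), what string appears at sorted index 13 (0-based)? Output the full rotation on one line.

Answer: rationSN$disinteg

Derivation:
All 17 rotations (rotation i = S[i:]+S[:i]):
  rot[0] = disintegrationSN$
  rot[1] = isintegrationSN$d
  rot[2] = sintegrationSN$di
  rot[3] = integrationSN$dis
  rot[4] = ntegrationSN$disi
  rot[5] = tegrationSN$disin
  rot[6] = egrationSN$disint
  rot[7] = grationSN$disinte
  rot[8] = rationSN$disinteg
  rot[9] = ationSN$disintegr
  rot[10] = tionSN$disintegra
  rot[11] = ionSN$disintegrat
  rot[12] = onSN$disintegrati
  rot[13] = nSN$disintegratio
  rot[14] = SN$disintegration
  rot[15] = N$disintegrationS
  rot[16] = $disintegrationSN
Sorted (with $ < everything):
  sorted[0] = $disintegrationSN
  sorted[1] = N$disintegrationS
  sorted[2] = SN$disintegration
  sorted[3] = ationSN$disintegr
  sorted[4] = disintegrationSN$
  sorted[5] = egrationSN$disint
  sorted[6] = grationSN$disinte
  sorted[7] = integrationSN$dis
  sorted[8] = ionSN$disintegrat
  sorted[9] = isintegrationSN$d
  sorted[10] = nSN$disintegratio
  sorted[11] = ntegrationSN$disi
  sorted[12] = onSN$disintegrati
  sorted[13] = rationSN$disinteg
  sorted[14] = sintegrationSN$di
  sorted[15] = tegrationSN$disin
  sorted[16] = tionSN$disintegra
sorted[13] = rationSN$disinteg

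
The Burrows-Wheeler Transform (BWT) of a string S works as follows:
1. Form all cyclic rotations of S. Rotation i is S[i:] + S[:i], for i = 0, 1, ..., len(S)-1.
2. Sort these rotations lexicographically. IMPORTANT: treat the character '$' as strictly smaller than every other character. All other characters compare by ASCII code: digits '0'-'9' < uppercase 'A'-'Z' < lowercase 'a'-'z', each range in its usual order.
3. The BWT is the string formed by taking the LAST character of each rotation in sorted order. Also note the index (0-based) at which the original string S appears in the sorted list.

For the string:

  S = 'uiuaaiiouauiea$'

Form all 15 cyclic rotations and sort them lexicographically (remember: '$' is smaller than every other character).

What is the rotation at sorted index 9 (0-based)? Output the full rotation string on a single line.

All 15 rotations (rotation i = S[i:]+S[:i]):
  rot[0] = uiuaaiiouauiea$
  rot[1] = iuaaiiouauiea$u
  rot[2] = uaaiiouauiea$ui
  rot[3] = aaiiouauiea$uiu
  rot[4] = aiiouauiea$uiua
  rot[5] = iiouauiea$uiuaa
  rot[6] = iouauiea$uiuaai
  rot[7] = ouauiea$uiuaaii
  rot[8] = uauiea$uiuaaiio
  rot[9] = auiea$uiuaaiiou
  rot[10] = uiea$uiuaaiioua
  rot[11] = iea$uiuaaiiouau
  rot[12] = ea$uiuaaiiouaui
  rot[13] = a$uiuaaiiouauie
  rot[14] = $uiuaaiiouauiea
Sorted (with $ < everything):
  sorted[0] = $uiuaaiiouauiea
  sorted[1] = a$uiuaaiiouauie
  sorted[2] = aaiiouauiea$uiu
  sorted[3] = aiiouauiea$uiua
  sorted[4] = auiea$uiuaaiiou
  sorted[5] = ea$uiuaaiiouaui
  sorted[6] = iea$uiuaaiiouau
  sorted[7] = iiouauiea$uiuaa
  sorted[8] = iouauiea$uiuaai
  sorted[9] = iuaaiiouauiea$u
  sorted[10] = ouauiea$uiuaaii
  sorted[11] = uaaiiouauiea$ui
  sorted[12] = uauiea$uiuaaiio
  sorted[13] = uiea$uiuaaiioua
  sorted[14] = uiuaaiiouauiea$
sorted[9] = iuaaiiouauiea$u

Answer: iuaaiiouauiea$u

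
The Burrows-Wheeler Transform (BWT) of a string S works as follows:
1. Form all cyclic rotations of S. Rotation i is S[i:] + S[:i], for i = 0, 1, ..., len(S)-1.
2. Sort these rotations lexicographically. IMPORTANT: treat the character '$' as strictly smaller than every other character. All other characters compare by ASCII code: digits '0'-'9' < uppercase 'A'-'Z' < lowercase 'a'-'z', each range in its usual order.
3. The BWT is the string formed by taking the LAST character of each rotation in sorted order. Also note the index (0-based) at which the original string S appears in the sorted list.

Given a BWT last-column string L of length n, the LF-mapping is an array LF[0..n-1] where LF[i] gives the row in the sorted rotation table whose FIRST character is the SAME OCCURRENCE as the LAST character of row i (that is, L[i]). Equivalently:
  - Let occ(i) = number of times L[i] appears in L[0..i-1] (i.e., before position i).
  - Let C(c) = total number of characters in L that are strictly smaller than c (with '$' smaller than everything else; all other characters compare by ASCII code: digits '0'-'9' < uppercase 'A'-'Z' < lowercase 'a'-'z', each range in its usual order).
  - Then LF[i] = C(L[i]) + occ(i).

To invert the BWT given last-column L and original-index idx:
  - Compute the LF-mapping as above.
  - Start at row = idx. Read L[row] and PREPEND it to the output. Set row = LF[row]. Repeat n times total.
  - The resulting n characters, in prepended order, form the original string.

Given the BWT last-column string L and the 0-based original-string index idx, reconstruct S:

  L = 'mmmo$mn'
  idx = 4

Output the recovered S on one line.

LF mapping: 1 2 3 6 0 4 5
Walk LF starting at row 4, prepending L[row]:
  step 1: row=4, L[4]='$', prepend. Next row=LF[4]=0
  step 2: row=0, L[0]='m', prepend. Next row=LF[0]=1
  step 3: row=1, L[1]='m', prepend. Next row=LF[1]=2
  step 4: row=2, L[2]='m', prepend. Next row=LF[2]=3
  step 5: row=3, L[3]='o', prepend. Next row=LF[3]=6
  step 6: row=6, L[6]='n', prepend. Next row=LF[6]=5
  step 7: row=5, L[5]='m', prepend. Next row=LF[5]=4
Reversed output: mnommm$

Answer: mnommm$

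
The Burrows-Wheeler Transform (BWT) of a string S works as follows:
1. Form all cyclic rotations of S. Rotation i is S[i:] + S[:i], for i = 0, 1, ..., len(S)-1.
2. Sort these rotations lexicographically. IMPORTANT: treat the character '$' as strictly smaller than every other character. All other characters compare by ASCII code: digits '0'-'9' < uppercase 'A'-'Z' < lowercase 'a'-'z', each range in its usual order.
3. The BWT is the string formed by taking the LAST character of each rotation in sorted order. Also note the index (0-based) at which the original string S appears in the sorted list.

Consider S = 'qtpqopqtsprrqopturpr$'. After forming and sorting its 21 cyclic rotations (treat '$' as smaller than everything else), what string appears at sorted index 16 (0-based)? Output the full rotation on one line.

All 21 rotations (rotation i = S[i:]+S[:i]):
  rot[0] = qtpqopqtsprrqopturpr$
  rot[1] = tpqopqtsprrqopturpr$q
  rot[2] = pqopqtsprrqopturpr$qt
  rot[3] = qopqtsprrqopturpr$qtp
  rot[4] = opqtsprrqopturpr$qtpq
  rot[5] = pqtsprrqopturpr$qtpqo
  rot[6] = qtsprrqopturpr$qtpqop
  rot[7] = tsprrqopturpr$qtpqopq
  rot[8] = sprrqopturpr$qtpqopqt
  rot[9] = prrqopturpr$qtpqopqts
  rot[10] = rrqopturpr$qtpqopqtsp
  rot[11] = rqopturpr$qtpqopqtspr
  rot[12] = qopturpr$qtpqopqtsprr
  rot[13] = opturpr$qtpqopqtsprrq
  rot[14] = pturpr$qtpqopqtsprrqo
  rot[15] = turpr$qtpqopqtsprrqop
  rot[16] = urpr$qtpqopqtsprrqopt
  rot[17] = rpr$qtpqopqtsprrqoptu
  rot[18] = pr$qtpqopqtsprrqoptur
  rot[19] = r$qtpqopqtsprrqopturp
  rot[20] = $qtpqopqtsprrqopturpr
Sorted (with $ < everything):
  sorted[0] = $qtpqopqtsprrqopturpr
  sorted[1] = opqtsprrqopturpr$qtpq
  sorted[2] = opturpr$qtpqopqtsprrq
  sorted[3] = pqopqtsprrqopturpr$qt
  sorted[4] = pqtsprrqopturpr$qtpqo
  sorted[5] = pr$qtpqopqtsprrqoptur
  sorted[6] = prrqopturpr$qtpqopqts
  sorted[7] = pturpr$qtpqopqtsprrqo
  sorted[8] = qopqtsprrqopturpr$qtp
  sorted[9] = qopturpr$qtpqopqtsprr
  sorted[10] = qtpqopqtsprrqopturpr$
  sorted[11] = qtsprrqopturpr$qtpqop
  sorted[12] = r$qtpqopqtsprrqopturp
  sorted[13] = rpr$qtpqopqtsprrqoptu
  sorted[14] = rqopturpr$qtpqopqtspr
  sorted[15] = rrqopturpr$qtpqopqtsp
  sorted[16] = sprrqopturpr$qtpqopqt
  sorted[17] = tpqopqtsprrqopturpr$q
  sorted[18] = tsprrqopturpr$qtpqopq
  sorted[19] = turpr$qtpqopqtsprrqop
  sorted[20] = urpr$qtpqopqtsprrqopt
sorted[16] = sprrqopturpr$qtpqopqt

Answer: sprrqopturpr$qtpqopqt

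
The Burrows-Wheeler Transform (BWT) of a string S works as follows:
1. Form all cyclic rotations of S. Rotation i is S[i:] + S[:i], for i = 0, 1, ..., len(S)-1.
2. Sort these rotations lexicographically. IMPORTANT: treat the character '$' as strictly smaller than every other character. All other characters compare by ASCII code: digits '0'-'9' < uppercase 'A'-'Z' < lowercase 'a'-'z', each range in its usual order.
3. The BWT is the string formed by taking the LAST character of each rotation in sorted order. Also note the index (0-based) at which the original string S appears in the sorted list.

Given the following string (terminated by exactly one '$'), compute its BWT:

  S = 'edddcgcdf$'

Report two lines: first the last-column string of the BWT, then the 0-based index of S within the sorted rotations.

All 10 rotations (rotation i = S[i:]+S[:i]):
  rot[0] = edddcgcdf$
  rot[1] = dddcgcdf$e
  rot[2] = ddcgcdf$ed
  rot[3] = dcgcdf$edd
  rot[4] = cgcdf$eddd
  rot[5] = gcdf$edddc
  rot[6] = cdf$edddcg
  rot[7] = df$edddcgc
  rot[8] = f$edddcgcd
  rot[9] = $edddcgcdf
Sorted (with $ < everything):
  sorted[0] = $edddcgcdf  (last char: 'f')
  sorted[1] = cdf$edddcg  (last char: 'g')
  sorted[2] = cgcdf$eddd  (last char: 'd')
  sorted[3] = dcgcdf$edd  (last char: 'd')
  sorted[4] = ddcgcdf$ed  (last char: 'd')
  sorted[5] = dddcgcdf$e  (last char: 'e')
  sorted[6] = df$edddcgc  (last char: 'c')
  sorted[7] = edddcgcdf$  (last char: '$')
  sorted[8] = f$edddcgcd  (last char: 'd')
  sorted[9] = gcdf$edddc  (last char: 'c')
Last column: fgdddec$dc
Original string S is at sorted index 7

Answer: fgdddec$dc
7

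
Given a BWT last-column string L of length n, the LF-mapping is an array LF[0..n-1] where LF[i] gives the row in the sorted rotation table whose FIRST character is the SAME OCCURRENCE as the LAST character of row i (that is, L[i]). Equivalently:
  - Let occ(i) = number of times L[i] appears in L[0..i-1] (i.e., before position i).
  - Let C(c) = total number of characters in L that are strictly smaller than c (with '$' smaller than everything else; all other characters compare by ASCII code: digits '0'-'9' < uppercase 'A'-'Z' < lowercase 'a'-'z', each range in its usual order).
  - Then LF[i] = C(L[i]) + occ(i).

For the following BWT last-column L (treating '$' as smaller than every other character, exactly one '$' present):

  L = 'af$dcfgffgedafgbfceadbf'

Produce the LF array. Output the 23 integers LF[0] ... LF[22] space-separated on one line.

Answer: 1 13 0 8 6 14 20 15 16 21 11 9 2 17 22 4 18 7 12 3 10 5 19

Derivation:
Char counts: '$':1, 'a':3, 'b':2, 'c':2, 'd':3, 'e':2, 'f':7, 'g':3
C (first-col start): C('$')=0, C('a')=1, C('b')=4, C('c')=6, C('d')=8, C('e')=11, C('f')=13, C('g')=20
L[0]='a': occ=0, LF[0]=C('a')+0=1+0=1
L[1]='f': occ=0, LF[1]=C('f')+0=13+0=13
L[2]='$': occ=0, LF[2]=C('$')+0=0+0=0
L[3]='d': occ=0, LF[3]=C('d')+0=8+0=8
L[4]='c': occ=0, LF[4]=C('c')+0=6+0=6
L[5]='f': occ=1, LF[5]=C('f')+1=13+1=14
L[6]='g': occ=0, LF[6]=C('g')+0=20+0=20
L[7]='f': occ=2, LF[7]=C('f')+2=13+2=15
L[8]='f': occ=3, LF[8]=C('f')+3=13+3=16
L[9]='g': occ=1, LF[9]=C('g')+1=20+1=21
L[10]='e': occ=0, LF[10]=C('e')+0=11+0=11
L[11]='d': occ=1, LF[11]=C('d')+1=8+1=9
L[12]='a': occ=1, LF[12]=C('a')+1=1+1=2
L[13]='f': occ=4, LF[13]=C('f')+4=13+4=17
L[14]='g': occ=2, LF[14]=C('g')+2=20+2=22
L[15]='b': occ=0, LF[15]=C('b')+0=4+0=4
L[16]='f': occ=5, LF[16]=C('f')+5=13+5=18
L[17]='c': occ=1, LF[17]=C('c')+1=6+1=7
L[18]='e': occ=1, LF[18]=C('e')+1=11+1=12
L[19]='a': occ=2, LF[19]=C('a')+2=1+2=3
L[20]='d': occ=2, LF[20]=C('d')+2=8+2=10
L[21]='b': occ=1, LF[21]=C('b')+1=4+1=5
L[22]='f': occ=6, LF[22]=C('f')+6=13+6=19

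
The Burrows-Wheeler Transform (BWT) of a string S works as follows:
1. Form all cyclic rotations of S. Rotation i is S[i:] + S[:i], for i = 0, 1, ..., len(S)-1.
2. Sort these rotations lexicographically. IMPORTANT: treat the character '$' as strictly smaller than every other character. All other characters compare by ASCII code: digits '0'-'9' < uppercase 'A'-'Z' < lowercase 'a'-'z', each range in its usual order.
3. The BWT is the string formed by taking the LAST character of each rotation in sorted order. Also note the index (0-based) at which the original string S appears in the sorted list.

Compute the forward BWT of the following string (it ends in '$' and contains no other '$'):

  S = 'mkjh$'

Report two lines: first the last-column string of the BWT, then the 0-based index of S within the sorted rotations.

All 5 rotations (rotation i = S[i:]+S[:i]):
  rot[0] = mkjh$
  rot[1] = kjh$m
  rot[2] = jh$mk
  rot[3] = h$mkj
  rot[4] = $mkjh
Sorted (with $ < everything):
  sorted[0] = $mkjh  (last char: 'h')
  sorted[1] = h$mkj  (last char: 'j')
  sorted[2] = jh$mk  (last char: 'k')
  sorted[3] = kjh$m  (last char: 'm')
  sorted[4] = mkjh$  (last char: '$')
Last column: hjkm$
Original string S is at sorted index 4

Answer: hjkm$
4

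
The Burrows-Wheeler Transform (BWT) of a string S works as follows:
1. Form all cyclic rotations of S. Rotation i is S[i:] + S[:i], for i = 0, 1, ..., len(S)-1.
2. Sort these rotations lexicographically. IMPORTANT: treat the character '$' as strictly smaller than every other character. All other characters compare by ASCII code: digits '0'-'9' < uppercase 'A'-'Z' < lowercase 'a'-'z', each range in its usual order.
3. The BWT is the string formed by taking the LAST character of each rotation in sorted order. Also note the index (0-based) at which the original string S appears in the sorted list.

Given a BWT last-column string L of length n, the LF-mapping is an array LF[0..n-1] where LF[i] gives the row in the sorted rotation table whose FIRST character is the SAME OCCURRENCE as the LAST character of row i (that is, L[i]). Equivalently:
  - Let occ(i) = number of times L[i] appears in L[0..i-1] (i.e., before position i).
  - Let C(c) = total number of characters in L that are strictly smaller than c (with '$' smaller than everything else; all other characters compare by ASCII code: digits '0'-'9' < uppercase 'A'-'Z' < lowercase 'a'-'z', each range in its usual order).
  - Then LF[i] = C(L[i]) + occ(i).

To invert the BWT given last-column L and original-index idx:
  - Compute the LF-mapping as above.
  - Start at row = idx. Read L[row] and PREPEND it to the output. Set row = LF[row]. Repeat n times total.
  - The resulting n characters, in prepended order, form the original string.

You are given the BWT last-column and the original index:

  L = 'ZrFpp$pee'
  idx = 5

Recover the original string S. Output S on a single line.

LF mapping: 2 8 1 5 6 0 7 3 4
Walk LF starting at row 5, prepending L[row]:
  step 1: row=5, L[5]='$', prepend. Next row=LF[5]=0
  step 2: row=0, L[0]='Z', prepend. Next row=LF[0]=2
  step 3: row=2, L[2]='F', prepend. Next row=LF[2]=1
  step 4: row=1, L[1]='r', prepend. Next row=LF[1]=8
  step 5: row=8, L[8]='e', prepend. Next row=LF[8]=4
  step 6: row=4, L[4]='p', prepend. Next row=LF[4]=6
  step 7: row=6, L[6]='p', prepend. Next row=LF[6]=7
  step 8: row=7, L[7]='e', prepend. Next row=LF[7]=3
  step 9: row=3, L[3]='p', prepend. Next row=LF[3]=5
Reversed output: pepperFZ$

Answer: pepperFZ$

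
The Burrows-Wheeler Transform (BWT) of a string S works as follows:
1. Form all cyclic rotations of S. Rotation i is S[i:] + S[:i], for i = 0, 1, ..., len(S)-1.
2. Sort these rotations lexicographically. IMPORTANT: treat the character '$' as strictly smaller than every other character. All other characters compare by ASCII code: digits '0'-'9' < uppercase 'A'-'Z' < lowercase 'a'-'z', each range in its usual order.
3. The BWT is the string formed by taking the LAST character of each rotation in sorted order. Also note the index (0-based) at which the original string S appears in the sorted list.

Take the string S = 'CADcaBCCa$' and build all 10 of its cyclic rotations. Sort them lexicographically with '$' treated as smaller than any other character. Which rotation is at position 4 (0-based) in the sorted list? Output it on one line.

All 10 rotations (rotation i = S[i:]+S[:i]):
  rot[0] = CADcaBCCa$
  rot[1] = ADcaBCCa$C
  rot[2] = DcaBCCa$CA
  rot[3] = caBCCa$CAD
  rot[4] = aBCCa$CADc
  rot[5] = BCCa$CADca
  rot[6] = CCa$CADcaB
  rot[7] = Ca$CADcaBC
  rot[8] = a$CADcaBCC
  rot[9] = $CADcaBCCa
Sorted (with $ < everything):
  sorted[0] = $CADcaBCCa
  sorted[1] = ADcaBCCa$C
  sorted[2] = BCCa$CADca
  sorted[3] = CADcaBCCa$
  sorted[4] = CCa$CADcaB
  sorted[5] = Ca$CADcaBC
  sorted[6] = DcaBCCa$CA
  sorted[7] = a$CADcaBCC
  sorted[8] = aBCCa$CADc
  sorted[9] = caBCCa$CAD
sorted[4] = CCa$CADcaB

Answer: CCa$CADcaB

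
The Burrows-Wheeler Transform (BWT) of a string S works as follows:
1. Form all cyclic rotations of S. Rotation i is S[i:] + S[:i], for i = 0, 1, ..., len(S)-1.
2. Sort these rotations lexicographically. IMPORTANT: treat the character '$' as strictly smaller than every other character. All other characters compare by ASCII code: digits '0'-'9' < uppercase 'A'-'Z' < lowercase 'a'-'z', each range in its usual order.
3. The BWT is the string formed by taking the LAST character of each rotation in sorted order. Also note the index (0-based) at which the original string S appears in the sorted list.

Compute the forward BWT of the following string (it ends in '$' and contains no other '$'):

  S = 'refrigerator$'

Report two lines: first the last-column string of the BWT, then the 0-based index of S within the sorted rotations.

Answer: rrrgeirtoe$fa
10

Derivation:
All 13 rotations (rotation i = S[i:]+S[:i]):
  rot[0] = refrigerator$
  rot[1] = efrigerator$r
  rot[2] = frigerator$re
  rot[3] = rigerator$ref
  rot[4] = igerator$refr
  rot[5] = gerator$refri
  rot[6] = erator$refrig
  rot[7] = rator$refrige
  rot[8] = ator$refriger
  rot[9] = tor$refrigera
  rot[10] = or$refrigerat
  rot[11] = r$refrigerato
  rot[12] = $refrigerator
Sorted (with $ < everything):
  sorted[0] = $refrigerator  (last char: 'r')
  sorted[1] = ator$refriger  (last char: 'r')
  sorted[2] = efrigerator$r  (last char: 'r')
  sorted[3] = erator$refrig  (last char: 'g')
  sorted[4] = frigerator$re  (last char: 'e')
  sorted[5] = gerator$refri  (last char: 'i')
  sorted[6] = igerator$refr  (last char: 'r')
  sorted[7] = or$refrigerat  (last char: 't')
  sorted[8] = r$refrigerato  (last char: 'o')
  sorted[9] = rator$refrige  (last char: 'e')
  sorted[10] = refrigerator$  (last char: '$')
  sorted[11] = rigerator$ref  (last char: 'f')
  sorted[12] = tor$refrigera  (last char: 'a')
Last column: rrrgeirtoe$fa
Original string S is at sorted index 10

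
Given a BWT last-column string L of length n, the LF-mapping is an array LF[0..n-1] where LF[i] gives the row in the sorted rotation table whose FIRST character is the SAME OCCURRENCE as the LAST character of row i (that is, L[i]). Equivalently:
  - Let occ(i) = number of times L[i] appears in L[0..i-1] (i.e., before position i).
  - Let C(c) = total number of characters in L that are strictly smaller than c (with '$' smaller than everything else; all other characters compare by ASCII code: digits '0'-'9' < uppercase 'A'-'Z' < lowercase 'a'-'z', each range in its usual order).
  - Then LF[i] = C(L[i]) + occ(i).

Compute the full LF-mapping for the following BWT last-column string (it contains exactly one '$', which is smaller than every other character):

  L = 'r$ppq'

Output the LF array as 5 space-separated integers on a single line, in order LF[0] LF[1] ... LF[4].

Answer: 4 0 1 2 3

Derivation:
Char counts: '$':1, 'p':2, 'q':1, 'r':1
C (first-col start): C('$')=0, C('p')=1, C('q')=3, C('r')=4
L[0]='r': occ=0, LF[0]=C('r')+0=4+0=4
L[1]='$': occ=0, LF[1]=C('$')+0=0+0=0
L[2]='p': occ=0, LF[2]=C('p')+0=1+0=1
L[3]='p': occ=1, LF[3]=C('p')+1=1+1=2
L[4]='q': occ=0, LF[4]=C('q')+0=3+0=3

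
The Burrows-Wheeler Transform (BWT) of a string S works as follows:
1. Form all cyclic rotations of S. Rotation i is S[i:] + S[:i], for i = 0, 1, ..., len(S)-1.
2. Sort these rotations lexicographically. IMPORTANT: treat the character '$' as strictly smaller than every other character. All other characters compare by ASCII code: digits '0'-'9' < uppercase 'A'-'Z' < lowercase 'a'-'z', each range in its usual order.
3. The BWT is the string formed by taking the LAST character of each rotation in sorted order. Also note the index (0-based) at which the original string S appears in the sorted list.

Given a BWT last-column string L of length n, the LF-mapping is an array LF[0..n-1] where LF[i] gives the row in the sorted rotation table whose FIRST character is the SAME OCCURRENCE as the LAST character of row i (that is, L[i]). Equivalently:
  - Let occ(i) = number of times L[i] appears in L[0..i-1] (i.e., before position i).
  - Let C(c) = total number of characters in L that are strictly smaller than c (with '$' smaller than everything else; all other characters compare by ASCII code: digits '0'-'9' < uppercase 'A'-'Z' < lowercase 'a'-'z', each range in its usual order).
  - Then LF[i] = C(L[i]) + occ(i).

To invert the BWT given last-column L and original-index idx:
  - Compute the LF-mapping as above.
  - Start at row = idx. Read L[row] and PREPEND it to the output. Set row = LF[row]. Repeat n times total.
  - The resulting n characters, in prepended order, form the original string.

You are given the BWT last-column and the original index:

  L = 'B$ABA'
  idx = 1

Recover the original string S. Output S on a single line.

LF mapping: 3 0 1 4 2
Walk LF starting at row 1, prepending L[row]:
  step 1: row=1, L[1]='$', prepend. Next row=LF[1]=0
  step 2: row=0, L[0]='B', prepend. Next row=LF[0]=3
  step 3: row=3, L[3]='B', prepend. Next row=LF[3]=4
  step 4: row=4, L[4]='A', prepend. Next row=LF[4]=2
  step 5: row=2, L[2]='A', prepend. Next row=LF[2]=1
Reversed output: AABB$

Answer: AABB$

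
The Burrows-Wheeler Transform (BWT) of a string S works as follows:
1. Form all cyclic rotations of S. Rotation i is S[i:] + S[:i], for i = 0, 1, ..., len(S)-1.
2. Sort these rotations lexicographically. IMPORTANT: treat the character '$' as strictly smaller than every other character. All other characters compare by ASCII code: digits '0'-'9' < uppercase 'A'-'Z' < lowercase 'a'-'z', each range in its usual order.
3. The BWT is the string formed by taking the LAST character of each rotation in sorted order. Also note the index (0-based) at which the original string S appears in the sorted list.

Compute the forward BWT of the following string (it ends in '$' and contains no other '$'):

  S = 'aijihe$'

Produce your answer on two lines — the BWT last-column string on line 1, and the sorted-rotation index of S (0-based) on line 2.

Answer: e$hijai
1

Derivation:
All 7 rotations (rotation i = S[i:]+S[:i]):
  rot[0] = aijihe$
  rot[1] = ijihe$a
  rot[2] = jihe$ai
  rot[3] = ihe$aij
  rot[4] = he$aiji
  rot[5] = e$aijih
  rot[6] = $aijihe
Sorted (with $ < everything):
  sorted[0] = $aijihe  (last char: 'e')
  sorted[1] = aijihe$  (last char: '$')
  sorted[2] = e$aijih  (last char: 'h')
  sorted[3] = he$aiji  (last char: 'i')
  sorted[4] = ihe$aij  (last char: 'j')
  sorted[5] = ijihe$a  (last char: 'a')
  sorted[6] = jihe$ai  (last char: 'i')
Last column: e$hijai
Original string S is at sorted index 1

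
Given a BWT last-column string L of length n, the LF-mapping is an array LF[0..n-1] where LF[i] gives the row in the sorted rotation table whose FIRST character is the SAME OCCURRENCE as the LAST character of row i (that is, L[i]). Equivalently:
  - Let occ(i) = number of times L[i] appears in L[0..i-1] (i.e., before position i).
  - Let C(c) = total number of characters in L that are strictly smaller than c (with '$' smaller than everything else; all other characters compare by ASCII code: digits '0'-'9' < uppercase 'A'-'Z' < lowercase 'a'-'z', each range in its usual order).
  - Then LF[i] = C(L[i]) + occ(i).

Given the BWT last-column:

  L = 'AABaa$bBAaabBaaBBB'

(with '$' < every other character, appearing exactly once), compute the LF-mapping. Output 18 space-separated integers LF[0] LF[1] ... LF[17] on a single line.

Char counts: '$':1, 'A':3, 'B':6, 'a':6, 'b':2
C (first-col start): C('$')=0, C('A')=1, C('B')=4, C('a')=10, C('b')=16
L[0]='A': occ=0, LF[0]=C('A')+0=1+0=1
L[1]='A': occ=1, LF[1]=C('A')+1=1+1=2
L[2]='B': occ=0, LF[2]=C('B')+0=4+0=4
L[3]='a': occ=0, LF[3]=C('a')+0=10+0=10
L[4]='a': occ=1, LF[4]=C('a')+1=10+1=11
L[5]='$': occ=0, LF[5]=C('$')+0=0+0=0
L[6]='b': occ=0, LF[6]=C('b')+0=16+0=16
L[7]='B': occ=1, LF[7]=C('B')+1=4+1=5
L[8]='A': occ=2, LF[8]=C('A')+2=1+2=3
L[9]='a': occ=2, LF[9]=C('a')+2=10+2=12
L[10]='a': occ=3, LF[10]=C('a')+3=10+3=13
L[11]='b': occ=1, LF[11]=C('b')+1=16+1=17
L[12]='B': occ=2, LF[12]=C('B')+2=4+2=6
L[13]='a': occ=4, LF[13]=C('a')+4=10+4=14
L[14]='a': occ=5, LF[14]=C('a')+5=10+5=15
L[15]='B': occ=3, LF[15]=C('B')+3=4+3=7
L[16]='B': occ=4, LF[16]=C('B')+4=4+4=8
L[17]='B': occ=5, LF[17]=C('B')+5=4+5=9

Answer: 1 2 4 10 11 0 16 5 3 12 13 17 6 14 15 7 8 9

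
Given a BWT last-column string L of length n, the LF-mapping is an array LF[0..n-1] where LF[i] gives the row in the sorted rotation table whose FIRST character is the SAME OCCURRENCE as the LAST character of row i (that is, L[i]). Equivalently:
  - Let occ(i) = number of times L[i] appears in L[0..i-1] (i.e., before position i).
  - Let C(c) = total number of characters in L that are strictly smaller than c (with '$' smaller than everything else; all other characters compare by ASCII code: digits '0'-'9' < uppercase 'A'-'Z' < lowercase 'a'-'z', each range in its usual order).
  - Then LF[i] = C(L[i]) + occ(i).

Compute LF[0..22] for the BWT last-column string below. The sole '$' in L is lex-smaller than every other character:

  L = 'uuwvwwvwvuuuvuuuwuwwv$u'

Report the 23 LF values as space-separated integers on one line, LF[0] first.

Answer: 1 2 16 11 17 18 12 19 13 3 4 5 14 6 7 8 20 9 21 22 15 0 10

Derivation:
Char counts: '$':1, 'u':10, 'v':5, 'w':7
C (first-col start): C('$')=0, C('u')=1, C('v')=11, C('w')=16
L[0]='u': occ=0, LF[0]=C('u')+0=1+0=1
L[1]='u': occ=1, LF[1]=C('u')+1=1+1=2
L[2]='w': occ=0, LF[2]=C('w')+0=16+0=16
L[3]='v': occ=0, LF[3]=C('v')+0=11+0=11
L[4]='w': occ=1, LF[4]=C('w')+1=16+1=17
L[5]='w': occ=2, LF[5]=C('w')+2=16+2=18
L[6]='v': occ=1, LF[6]=C('v')+1=11+1=12
L[7]='w': occ=3, LF[7]=C('w')+3=16+3=19
L[8]='v': occ=2, LF[8]=C('v')+2=11+2=13
L[9]='u': occ=2, LF[9]=C('u')+2=1+2=3
L[10]='u': occ=3, LF[10]=C('u')+3=1+3=4
L[11]='u': occ=4, LF[11]=C('u')+4=1+4=5
L[12]='v': occ=3, LF[12]=C('v')+3=11+3=14
L[13]='u': occ=5, LF[13]=C('u')+5=1+5=6
L[14]='u': occ=6, LF[14]=C('u')+6=1+6=7
L[15]='u': occ=7, LF[15]=C('u')+7=1+7=8
L[16]='w': occ=4, LF[16]=C('w')+4=16+4=20
L[17]='u': occ=8, LF[17]=C('u')+8=1+8=9
L[18]='w': occ=5, LF[18]=C('w')+5=16+5=21
L[19]='w': occ=6, LF[19]=C('w')+6=16+6=22
L[20]='v': occ=4, LF[20]=C('v')+4=11+4=15
L[21]='$': occ=0, LF[21]=C('$')+0=0+0=0
L[22]='u': occ=9, LF[22]=C('u')+9=1+9=10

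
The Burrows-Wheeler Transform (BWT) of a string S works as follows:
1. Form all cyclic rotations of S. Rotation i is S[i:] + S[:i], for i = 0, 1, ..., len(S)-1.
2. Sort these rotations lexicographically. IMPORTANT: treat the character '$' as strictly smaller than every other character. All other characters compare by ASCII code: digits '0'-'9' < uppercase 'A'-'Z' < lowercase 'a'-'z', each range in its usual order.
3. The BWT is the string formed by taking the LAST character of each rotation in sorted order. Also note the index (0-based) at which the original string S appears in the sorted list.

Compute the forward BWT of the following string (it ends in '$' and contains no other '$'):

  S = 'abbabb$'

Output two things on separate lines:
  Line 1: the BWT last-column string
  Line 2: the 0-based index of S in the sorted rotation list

Answer: bb$bbaa
2

Derivation:
All 7 rotations (rotation i = S[i:]+S[:i]):
  rot[0] = abbabb$
  rot[1] = bbabb$a
  rot[2] = babb$ab
  rot[3] = abb$abb
  rot[4] = bb$abba
  rot[5] = b$abbab
  rot[6] = $abbabb
Sorted (with $ < everything):
  sorted[0] = $abbabb  (last char: 'b')
  sorted[1] = abb$abb  (last char: 'b')
  sorted[2] = abbabb$  (last char: '$')
  sorted[3] = b$abbab  (last char: 'b')
  sorted[4] = babb$ab  (last char: 'b')
  sorted[5] = bb$abba  (last char: 'a')
  sorted[6] = bbabb$a  (last char: 'a')
Last column: bb$bbaa
Original string S is at sorted index 2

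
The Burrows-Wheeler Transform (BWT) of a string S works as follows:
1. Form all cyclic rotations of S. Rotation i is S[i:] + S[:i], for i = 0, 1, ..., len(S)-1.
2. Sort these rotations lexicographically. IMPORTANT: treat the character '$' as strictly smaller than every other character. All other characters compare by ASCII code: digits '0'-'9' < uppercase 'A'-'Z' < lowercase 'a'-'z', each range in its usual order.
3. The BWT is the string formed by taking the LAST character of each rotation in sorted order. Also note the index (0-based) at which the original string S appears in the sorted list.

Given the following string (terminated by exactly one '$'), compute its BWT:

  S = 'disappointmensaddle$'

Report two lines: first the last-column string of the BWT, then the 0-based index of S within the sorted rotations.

Answer: essa$dlmoddteippanin
4

Derivation:
All 20 rotations (rotation i = S[i:]+S[:i]):
  rot[0] = disappointmensaddle$
  rot[1] = isappointmensaddle$d
  rot[2] = sappointmensaddle$di
  rot[3] = appointmensaddle$dis
  rot[4] = ppointmensaddle$disa
  rot[5] = pointmensaddle$disap
  rot[6] = ointmensaddle$disapp
  rot[7] = intmensaddle$disappo
  rot[8] = ntmensaddle$disappoi
  rot[9] = tmensaddle$disappoin
  rot[10] = mensaddle$disappoint
  rot[11] = ensaddle$disappointm
  rot[12] = nsaddle$disappointme
  rot[13] = saddle$disappointmen
  rot[14] = addle$disappointmens
  rot[15] = ddle$disappointmensa
  rot[16] = dle$disappointmensad
  rot[17] = le$disappointmensadd
  rot[18] = e$disappointmensaddl
  rot[19] = $disappointmensaddle
Sorted (with $ < everything):
  sorted[0] = $disappointmensaddle  (last char: 'e')
  sorted[1] = addle$disappointmens  (last char: 's')
  sorted[2] = appointmensaddle$dis  (last char: 's')
  sorted[3] = ddle$disappointmensa  (last char: 'a')
  sorted[4] = disappointmensaddle$  (last char: '$')
  sorted[5] = dle$disappointmensad  (last char: 'd')
  sorted[6] = e$disappointmensaddl  (last char: 'l')
  sorted[7] = ensaddle$disappointm  (last char: 'm')
  sorted[8] = intmensaddle$disappo  (last char: 'o')
  sorted[9] = isappointmensaddle$d  (last char: 'd')
  sorted[10] = le$disappointmensadd  (last char: 'd')
  sorted[11] = mensaddle$disappoint  (last char: 't')
  sorted[12] = nsaddle$disappointme  (last char: 'e')
  sorted[13] = ntmensaddle$disappoi  (last char: 'i')
  sorted[14] = ointmensaddle$disapp  (last char: 'p')
  sorted[15] = pointmensaddle$disap  (last char: 'p')
  sorted[16] = ppointmensaddle$disa  (last char: 'a')
  sorted[17] = saddle$disappointmen  (last char: 'n')
  sorted[18] = sappointmensaddle$di  (last char: 'i')
  sorted[19] = tmensaddle$disappoin  (last char: 'n')
Last column: essa$dlmoddteippanin
Original string S is at sorted index 4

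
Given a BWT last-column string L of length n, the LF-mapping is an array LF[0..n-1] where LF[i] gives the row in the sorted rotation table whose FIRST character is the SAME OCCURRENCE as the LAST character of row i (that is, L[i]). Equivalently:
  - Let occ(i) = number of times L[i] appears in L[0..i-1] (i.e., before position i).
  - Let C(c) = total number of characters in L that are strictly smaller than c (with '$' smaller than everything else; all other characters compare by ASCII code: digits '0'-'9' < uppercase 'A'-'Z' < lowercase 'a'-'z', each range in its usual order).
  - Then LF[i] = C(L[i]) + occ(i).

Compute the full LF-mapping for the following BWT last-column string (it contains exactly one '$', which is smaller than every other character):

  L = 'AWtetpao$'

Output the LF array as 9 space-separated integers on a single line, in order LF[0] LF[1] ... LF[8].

Char counts: '$':1, 'A':1, 'W':1, 'a':1, 'e':1, 'o':1, 'p':1, 't':2
C (first-col start): C('$')=0, C('A')=1, C('W')=2, C('a')=3, C('e')=4, C('o')=5, C('p')=6, C('t')=7
L[0]='A': occ=0, LF[0]=C('A')+0=1+0=1
L[1]='W': occ=0, LF[1]=C('W')+0=2+0=2
L[2]='t': occ=0, LF[2]=C('t')+0=7+0=7
L[3]='e': occ=0, LF[3]=C('e')+0=4+0=4
L[4]='t': occ=1, LF[4]=C('t')+1=7+1=8
L[5]='p': occ=0, LF[5]=C('p')+0=6+0=6
L[6]='a': occ=0, LF[6]=C('a')+0=3+0=3
L[7]='o': occ=0, LF[7]=C('o')+0=5+0=5
L[8]='$': occ=0, LF[8]=C('$')+0=0+0=0

Answer: 1 2 7 4 8 6 3 5 0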